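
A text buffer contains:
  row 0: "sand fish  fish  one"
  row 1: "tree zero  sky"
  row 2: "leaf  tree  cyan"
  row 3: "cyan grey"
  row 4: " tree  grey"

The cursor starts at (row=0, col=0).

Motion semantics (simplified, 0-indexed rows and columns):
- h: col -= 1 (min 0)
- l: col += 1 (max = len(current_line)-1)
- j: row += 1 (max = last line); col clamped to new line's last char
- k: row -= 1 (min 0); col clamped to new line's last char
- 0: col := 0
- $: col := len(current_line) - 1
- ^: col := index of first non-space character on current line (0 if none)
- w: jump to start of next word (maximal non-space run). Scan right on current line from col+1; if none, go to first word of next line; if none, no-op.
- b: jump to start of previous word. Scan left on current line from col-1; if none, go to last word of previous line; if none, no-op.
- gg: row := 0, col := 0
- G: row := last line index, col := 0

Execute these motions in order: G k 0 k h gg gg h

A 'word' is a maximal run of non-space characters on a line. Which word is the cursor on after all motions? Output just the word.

After 1 (G): row=4 col=0 char='_'
After 2 (k): row=3 col=0 char='c'
After 3 (0): row=3 col=0 char='c'
After 4 (k): row=2 col=0 char='l'
After 5 (h): row=2 col=0 char='l'
After 6 (gg): row=0 col=0 char='s'
After 7 (gg): row=0 col=0 char='s'
After 8 (h): row=0 col=0 char='s'

Answer: sand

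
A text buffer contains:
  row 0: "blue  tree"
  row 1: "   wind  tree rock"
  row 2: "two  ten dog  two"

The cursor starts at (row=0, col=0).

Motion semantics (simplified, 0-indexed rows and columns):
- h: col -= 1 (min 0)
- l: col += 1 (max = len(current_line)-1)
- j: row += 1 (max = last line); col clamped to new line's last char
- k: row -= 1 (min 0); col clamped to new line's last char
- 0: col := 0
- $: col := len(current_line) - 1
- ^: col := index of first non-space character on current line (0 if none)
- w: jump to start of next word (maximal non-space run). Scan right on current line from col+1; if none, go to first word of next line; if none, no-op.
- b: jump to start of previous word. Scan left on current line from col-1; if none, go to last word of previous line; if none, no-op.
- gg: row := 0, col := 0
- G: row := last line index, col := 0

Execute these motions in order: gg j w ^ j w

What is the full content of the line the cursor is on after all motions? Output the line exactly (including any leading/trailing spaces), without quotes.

Answer: two  ten dog  two

Derivation:
After 1 (gg): row=0 col=0 char='b'
After 2 (j): row=1 col=0 char='_'
After 3 (w): row=1 col=3 char='w'
After 4 (^): row=1 col=3 char='w'
After 5 (j): row=2 col=3 char='_'
After 6 (w): row=2 col=5 char='t'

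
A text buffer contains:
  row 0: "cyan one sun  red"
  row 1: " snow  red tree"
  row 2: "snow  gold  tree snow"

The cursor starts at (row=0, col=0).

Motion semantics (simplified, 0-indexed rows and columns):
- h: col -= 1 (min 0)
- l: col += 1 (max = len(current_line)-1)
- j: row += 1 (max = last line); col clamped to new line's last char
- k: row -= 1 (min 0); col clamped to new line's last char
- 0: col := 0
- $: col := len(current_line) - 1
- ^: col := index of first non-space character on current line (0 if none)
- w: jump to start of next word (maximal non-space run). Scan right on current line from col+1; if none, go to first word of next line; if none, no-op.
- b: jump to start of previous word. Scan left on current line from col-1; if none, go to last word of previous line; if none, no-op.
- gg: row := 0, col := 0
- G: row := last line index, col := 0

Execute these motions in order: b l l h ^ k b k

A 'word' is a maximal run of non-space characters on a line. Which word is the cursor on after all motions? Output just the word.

After 1 (b): row=0 col=0 char='c'
After 2 (l): row=0 col=1 char='y'
After 3 (l): row=0 col=2 char='a'
After 4 (h): row=0 col=1 char='y'
After 5 (^): row=0 col=0 char='c'
After 6 (k): row=0 col=0 char='c'
After 7 (b): row=0 col=0 char='c'
After 8 (k): row=0 col=0 char='c'

Answer: cyan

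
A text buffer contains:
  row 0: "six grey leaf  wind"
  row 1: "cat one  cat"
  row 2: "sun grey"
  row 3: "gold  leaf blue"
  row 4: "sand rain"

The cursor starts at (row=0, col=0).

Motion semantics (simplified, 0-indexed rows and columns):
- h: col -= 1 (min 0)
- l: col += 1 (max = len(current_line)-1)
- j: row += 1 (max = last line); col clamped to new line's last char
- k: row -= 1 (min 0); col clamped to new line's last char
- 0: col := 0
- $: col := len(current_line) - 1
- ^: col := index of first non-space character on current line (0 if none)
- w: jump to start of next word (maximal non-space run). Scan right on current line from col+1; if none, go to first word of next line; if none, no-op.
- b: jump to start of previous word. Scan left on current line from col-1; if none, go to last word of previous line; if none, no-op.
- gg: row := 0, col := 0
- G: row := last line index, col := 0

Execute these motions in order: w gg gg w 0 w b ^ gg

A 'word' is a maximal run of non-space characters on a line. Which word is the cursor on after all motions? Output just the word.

After 1 (w): row=0 col=4 char='g'
After 2 (gg): row=0 col=0 char='s'
After 3 (gg): row=0 col=0 char='s'
After 4 (w): row=0 col=4 char='g'
After 5 (0): row=0 col=0 char='s'
After 6 (w): row=0 col=4 char='g'
After 7 (b): row=0 col=0 char='s'
After 8 (^): row=0 col=0 char='s'
After 9 (gg): row=0 col=0 char='s'

Answer: six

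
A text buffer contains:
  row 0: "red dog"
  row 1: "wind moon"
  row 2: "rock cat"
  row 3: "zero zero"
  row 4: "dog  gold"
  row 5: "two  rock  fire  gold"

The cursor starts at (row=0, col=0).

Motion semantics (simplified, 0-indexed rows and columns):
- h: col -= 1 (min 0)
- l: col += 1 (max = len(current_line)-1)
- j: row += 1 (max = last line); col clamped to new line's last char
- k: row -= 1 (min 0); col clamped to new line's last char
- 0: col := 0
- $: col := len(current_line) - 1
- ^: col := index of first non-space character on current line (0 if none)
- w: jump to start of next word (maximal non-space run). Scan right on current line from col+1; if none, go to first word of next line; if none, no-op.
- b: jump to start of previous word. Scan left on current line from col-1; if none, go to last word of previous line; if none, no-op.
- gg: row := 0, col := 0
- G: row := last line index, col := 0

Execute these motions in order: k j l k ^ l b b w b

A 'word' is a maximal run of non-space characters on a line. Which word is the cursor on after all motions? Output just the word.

After 1 (k): row=0 col=0 char='r'
After 2 (j): row=1 col=0 char='w'
After 3 (l): row=1 col=1 char='i'
After 4 (k): row=0 col=1 char='e'
After 5 (^): row=0 col=0 char='r'
After 6 (l): row=0 col=1 char='e'
After 7 (b): row=0 col=0 char='r'
After 8 (b): row=0 col=0 char='r'
After 9 (w): row=0 col=4 char='d'
After 10 (b): row=0 col=0 char='r'

Answer: red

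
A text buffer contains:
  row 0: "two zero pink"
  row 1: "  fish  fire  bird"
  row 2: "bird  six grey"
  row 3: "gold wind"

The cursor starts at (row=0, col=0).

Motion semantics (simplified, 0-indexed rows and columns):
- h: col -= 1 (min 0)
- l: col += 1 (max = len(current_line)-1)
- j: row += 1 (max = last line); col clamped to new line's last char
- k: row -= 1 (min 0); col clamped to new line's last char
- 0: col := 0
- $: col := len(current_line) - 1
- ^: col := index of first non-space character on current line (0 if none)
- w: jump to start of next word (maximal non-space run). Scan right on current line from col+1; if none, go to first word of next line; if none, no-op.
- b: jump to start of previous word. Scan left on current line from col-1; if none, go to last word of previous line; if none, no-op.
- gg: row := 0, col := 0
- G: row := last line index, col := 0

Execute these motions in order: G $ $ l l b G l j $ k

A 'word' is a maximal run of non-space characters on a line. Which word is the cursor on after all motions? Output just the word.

Answer: six

Derivation:
After 1 (G): row=3 col=0 char='g'
After 2 ($): row=3 col=8 char='d'
After 3 ($): row=3 col=8 char='d'
After 4 (l): row=3 col=8 char='d'
After 5 (l): row=3 col=8 char='d'
After 6 (b): row=3 col=5 char='w'
After 7 (G): row=3 col=0 char='g'
After 8 (l): row=3 col=1 char='o'
After 9 (j): row=3 col=1 char='o'
After 10 ($): row=3 col=8 char='d'
After 11 (k): row=2 col=8 char='x'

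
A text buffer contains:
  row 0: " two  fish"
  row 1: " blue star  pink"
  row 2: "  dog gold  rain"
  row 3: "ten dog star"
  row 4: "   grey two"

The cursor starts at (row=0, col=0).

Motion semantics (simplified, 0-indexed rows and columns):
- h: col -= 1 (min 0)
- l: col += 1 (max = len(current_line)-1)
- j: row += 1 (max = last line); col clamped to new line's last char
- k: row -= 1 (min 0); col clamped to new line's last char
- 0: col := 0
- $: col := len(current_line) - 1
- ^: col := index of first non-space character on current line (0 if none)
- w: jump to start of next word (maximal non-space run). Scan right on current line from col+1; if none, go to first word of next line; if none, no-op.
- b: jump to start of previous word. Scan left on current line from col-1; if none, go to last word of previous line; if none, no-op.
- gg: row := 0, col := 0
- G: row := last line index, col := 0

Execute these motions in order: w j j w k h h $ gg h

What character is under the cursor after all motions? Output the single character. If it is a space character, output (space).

After 1 (w): row=0 col=1 char='t'
After 2 (j): row=1 col=1 char='b'
After 3 (j): row=2 col=1 char='_'
After 4 (w): row=2 col=2 char='d'
After 5 (k): row=1 col=2 char='l'
After 6 (h): row=1 col=1 char='b'
After 7 (h): row=1 col=0 char='_'
After 8 ($): row=1 col=15 char='k'
After 9 (gg): row=0 col=0 char='_'
After 10 (h): row=0 col=0 char='_'

Answer: (space)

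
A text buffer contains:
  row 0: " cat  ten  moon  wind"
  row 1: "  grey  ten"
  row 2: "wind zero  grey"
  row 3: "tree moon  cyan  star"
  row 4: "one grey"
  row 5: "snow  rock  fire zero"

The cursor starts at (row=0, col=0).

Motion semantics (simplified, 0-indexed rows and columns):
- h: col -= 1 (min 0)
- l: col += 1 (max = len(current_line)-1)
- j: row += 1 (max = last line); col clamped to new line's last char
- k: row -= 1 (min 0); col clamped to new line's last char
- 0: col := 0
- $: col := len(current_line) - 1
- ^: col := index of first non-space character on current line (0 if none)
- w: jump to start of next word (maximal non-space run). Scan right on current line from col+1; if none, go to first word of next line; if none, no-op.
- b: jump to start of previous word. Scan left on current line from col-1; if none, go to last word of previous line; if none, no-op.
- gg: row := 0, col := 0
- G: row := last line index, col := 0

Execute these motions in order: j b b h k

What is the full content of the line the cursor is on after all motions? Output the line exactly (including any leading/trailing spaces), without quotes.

Answer:  cat  ten  moon  wind

Derivation:
After 1 (j): row=1 col=0 char='_'
After 2 (b): row=0 col=17 char='w'
After 3 (b): row=0 col=11 char='m'
After 4 (h): row=0 col=10 char='_'
After 5 (k): row=0 col=10 char='_'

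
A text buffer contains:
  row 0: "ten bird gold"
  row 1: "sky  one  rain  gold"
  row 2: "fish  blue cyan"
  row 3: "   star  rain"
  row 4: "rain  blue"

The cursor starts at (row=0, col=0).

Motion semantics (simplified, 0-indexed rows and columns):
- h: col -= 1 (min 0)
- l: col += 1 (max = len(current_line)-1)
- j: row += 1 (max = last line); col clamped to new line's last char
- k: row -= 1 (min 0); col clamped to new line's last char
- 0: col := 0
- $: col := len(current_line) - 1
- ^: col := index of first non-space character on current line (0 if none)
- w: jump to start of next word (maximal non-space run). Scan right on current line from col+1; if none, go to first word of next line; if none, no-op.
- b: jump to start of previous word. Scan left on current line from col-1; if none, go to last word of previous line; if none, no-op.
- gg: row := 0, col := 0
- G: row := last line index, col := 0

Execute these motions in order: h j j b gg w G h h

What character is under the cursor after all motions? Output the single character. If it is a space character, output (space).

After 1 (h): row=0 col=0 char='t'
After 2 (j): row=1 col=0 char='s'
After 3 (j): row=2 col=0 char='f'
After 4 (b): row=1 col=16 char='g'
After 5 (gg): row=0 col=0 char='t'
After 6 (w): row=0 col=4 char='b'
After 7 (G): row=4 col=0 char='r'
After 8 (h): row=4 col=0 char='r'
After 9 (h): row=4 col=0 char='r'

Answer: r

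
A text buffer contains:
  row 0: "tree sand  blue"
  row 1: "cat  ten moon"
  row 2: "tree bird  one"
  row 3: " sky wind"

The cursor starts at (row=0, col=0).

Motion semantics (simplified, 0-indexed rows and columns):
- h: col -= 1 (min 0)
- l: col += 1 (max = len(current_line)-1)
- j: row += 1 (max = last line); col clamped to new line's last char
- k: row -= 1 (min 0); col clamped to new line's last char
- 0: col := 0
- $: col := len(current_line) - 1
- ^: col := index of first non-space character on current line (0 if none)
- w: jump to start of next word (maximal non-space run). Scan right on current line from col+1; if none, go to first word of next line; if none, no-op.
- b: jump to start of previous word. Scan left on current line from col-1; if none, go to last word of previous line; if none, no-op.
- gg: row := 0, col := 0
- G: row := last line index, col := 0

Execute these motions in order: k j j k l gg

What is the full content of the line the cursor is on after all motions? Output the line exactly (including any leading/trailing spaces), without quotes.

After 1 (k): row=0 col=0 char='t'
After 2 (j): row=1 col=0 char='c'
After 3 (j): row=2 col=0 char='t'
After 4 (k): row=1 col=0 char='c'
After 5 (l): row=1 col=1 char='a'
After 6 (gg): row=0 col=0 char='t'

Answer: tree sand  blue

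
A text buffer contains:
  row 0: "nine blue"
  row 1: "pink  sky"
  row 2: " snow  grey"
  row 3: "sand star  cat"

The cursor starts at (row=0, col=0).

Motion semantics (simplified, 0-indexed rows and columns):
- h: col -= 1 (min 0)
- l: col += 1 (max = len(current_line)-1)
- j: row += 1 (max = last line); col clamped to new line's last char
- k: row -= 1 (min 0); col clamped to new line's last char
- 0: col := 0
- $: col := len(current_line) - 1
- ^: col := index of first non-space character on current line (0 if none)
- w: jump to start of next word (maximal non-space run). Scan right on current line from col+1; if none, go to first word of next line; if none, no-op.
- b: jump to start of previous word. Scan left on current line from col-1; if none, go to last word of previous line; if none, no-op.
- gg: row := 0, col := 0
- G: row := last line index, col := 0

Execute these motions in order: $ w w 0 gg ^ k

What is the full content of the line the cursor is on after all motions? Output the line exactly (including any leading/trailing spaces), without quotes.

After 1 ($): row=0 col=8 char='e'
After 2 (w): row=1 col=0 char='p'
After 3 (w): row=1 col=6 char='s'
After 4 (0): row=1 col=0 char='p'
After 5 (gg): row=0 col=0 char='n'
After 6 (^): row=0 col=0 char='n'
After 7 (k): row=0 col=0 char='n'

Answer: nine blue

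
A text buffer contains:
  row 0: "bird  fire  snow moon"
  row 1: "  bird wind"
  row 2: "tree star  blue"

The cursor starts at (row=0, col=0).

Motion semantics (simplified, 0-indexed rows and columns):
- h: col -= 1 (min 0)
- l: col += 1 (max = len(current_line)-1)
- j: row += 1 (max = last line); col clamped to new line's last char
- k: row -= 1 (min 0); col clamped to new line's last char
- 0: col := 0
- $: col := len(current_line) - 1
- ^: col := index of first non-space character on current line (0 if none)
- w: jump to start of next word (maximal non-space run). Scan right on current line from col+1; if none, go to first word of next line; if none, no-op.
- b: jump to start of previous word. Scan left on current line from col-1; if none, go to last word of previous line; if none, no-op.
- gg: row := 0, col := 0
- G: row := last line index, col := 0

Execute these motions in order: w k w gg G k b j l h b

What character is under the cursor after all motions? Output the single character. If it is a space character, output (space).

Answer: w

Derivation:
After 1 (w): row=0 col=6 char='f'
After 2 (k): row=0 col=6 char='f'
After 3 (w): row=0 col=12 char='s'
After 4 (gg): row=0 col=0 char='b'
After 5 (G): row=2 col=0 char='t'
After 6 (k): row=1 col=0 char='_'
After 7 (b): row=0 col=17 char='m'
After 8 (j): row=1 col=10 char='d'
After 9 (l): row=1 col=10 char='d'
After 10 (h): row=1 col=9 char='n'
After 11 (b): row=1 col=7 char='w'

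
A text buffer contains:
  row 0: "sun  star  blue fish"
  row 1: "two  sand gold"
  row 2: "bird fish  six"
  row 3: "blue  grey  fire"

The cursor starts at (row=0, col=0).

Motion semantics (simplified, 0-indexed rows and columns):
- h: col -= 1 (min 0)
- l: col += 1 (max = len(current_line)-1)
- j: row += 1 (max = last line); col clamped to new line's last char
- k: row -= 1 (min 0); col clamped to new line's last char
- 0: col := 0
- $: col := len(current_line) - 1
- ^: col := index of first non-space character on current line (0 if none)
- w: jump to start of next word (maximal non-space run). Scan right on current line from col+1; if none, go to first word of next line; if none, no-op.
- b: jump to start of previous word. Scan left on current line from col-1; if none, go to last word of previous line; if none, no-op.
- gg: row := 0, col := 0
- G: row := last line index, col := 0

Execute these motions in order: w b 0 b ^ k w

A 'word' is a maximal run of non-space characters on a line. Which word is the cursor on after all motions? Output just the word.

After 1 (w): row=0 col=5 char='s'
After 2 (b): row=0 col=0 char='s'
After 3 (0): row=0 col=0 char='s'
After 4 (b): row=0 col=0 char='s'
After 5 (^): row=0 col=0 char='s'
After 6 (k): row=0 col=0 char='s'
After 7 (w): row=0 col=5 char='s'

Answer: star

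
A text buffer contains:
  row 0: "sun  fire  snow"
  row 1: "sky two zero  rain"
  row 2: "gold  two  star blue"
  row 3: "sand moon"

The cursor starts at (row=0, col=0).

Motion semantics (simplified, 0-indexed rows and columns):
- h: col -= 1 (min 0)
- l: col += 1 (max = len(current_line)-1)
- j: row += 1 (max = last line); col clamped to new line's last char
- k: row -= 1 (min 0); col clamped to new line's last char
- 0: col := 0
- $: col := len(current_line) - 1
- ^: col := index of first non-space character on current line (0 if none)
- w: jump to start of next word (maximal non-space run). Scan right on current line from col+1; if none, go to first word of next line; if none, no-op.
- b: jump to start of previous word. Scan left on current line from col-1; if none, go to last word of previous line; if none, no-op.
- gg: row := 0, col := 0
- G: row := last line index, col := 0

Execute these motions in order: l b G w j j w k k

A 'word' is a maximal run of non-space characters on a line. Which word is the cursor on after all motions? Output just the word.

Answer: two

Derivation:
After 1 (l): row=0 col=1 char='u'
After 2 (b): row=0 col=0 char='s'
After 3 (G): row=3 col=0 char='s'
After 4 (w): row=3 col=5 char='m'
After 5 (j): row=3 col=5 char='m'
After 6 (j): row=3 col=5 char='m'
After 7 (w): row=3 col=5 char='m'
After 8 (k): row=2 col=5 char='_'
After 9 (k): row=1 col=5 char='w'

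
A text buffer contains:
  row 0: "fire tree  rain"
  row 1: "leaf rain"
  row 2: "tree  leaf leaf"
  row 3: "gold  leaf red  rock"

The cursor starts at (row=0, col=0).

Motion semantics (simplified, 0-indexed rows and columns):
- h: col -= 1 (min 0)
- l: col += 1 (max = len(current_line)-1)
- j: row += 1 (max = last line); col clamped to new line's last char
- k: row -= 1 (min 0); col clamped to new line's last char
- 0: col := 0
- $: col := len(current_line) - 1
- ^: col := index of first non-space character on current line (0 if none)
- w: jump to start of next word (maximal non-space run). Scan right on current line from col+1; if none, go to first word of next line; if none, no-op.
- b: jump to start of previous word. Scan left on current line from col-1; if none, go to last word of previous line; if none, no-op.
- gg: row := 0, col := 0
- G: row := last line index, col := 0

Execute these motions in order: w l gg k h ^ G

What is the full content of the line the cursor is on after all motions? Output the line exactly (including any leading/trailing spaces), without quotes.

After 1 (w): row=0 col=5 char='t'
After 2 (l): row=0 col=6 char='r'
After 3 (gg): row=0 col=0 char='f'
After 4 (k): row=0 col=0 char='f'
After 5 (h): row=0 col=0 char='f'
After 6 (^): row=0 col=0 char='f'
After 7 (G): row=3 col=0 char='g'

Answer: gold  leaf red  rock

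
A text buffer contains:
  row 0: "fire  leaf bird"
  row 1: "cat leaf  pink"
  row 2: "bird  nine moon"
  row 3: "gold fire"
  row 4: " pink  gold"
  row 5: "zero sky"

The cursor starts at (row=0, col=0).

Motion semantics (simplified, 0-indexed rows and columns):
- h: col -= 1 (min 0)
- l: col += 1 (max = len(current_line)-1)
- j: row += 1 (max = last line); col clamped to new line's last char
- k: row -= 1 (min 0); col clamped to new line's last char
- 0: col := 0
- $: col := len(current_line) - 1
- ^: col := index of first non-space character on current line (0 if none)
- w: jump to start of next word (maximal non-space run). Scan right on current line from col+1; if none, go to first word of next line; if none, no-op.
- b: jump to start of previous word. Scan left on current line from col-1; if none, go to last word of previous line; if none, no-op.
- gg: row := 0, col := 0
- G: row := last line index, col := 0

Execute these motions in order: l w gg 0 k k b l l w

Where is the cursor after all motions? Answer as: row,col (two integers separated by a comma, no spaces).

Answer: 0,6

Derivation:
After 1 (l): row=0 col=1 char='i'
After 2 (w): row=0 col=6 char='l'
After 3 (gg): row=0 col=0 char='f'
After 4 (0): row=0 col=0 char='f'
After 5 (k): row=0 col=0 char='f'
After 6 (k): row=0 col=0 char='f'
After 7 (b): row=0 col=0 char='f'
After 8 (l): row=0 col=1 char='i'
After 9 (l): row=0 col=2 char='r'
After 10 (w): row=0 col=6 char='l'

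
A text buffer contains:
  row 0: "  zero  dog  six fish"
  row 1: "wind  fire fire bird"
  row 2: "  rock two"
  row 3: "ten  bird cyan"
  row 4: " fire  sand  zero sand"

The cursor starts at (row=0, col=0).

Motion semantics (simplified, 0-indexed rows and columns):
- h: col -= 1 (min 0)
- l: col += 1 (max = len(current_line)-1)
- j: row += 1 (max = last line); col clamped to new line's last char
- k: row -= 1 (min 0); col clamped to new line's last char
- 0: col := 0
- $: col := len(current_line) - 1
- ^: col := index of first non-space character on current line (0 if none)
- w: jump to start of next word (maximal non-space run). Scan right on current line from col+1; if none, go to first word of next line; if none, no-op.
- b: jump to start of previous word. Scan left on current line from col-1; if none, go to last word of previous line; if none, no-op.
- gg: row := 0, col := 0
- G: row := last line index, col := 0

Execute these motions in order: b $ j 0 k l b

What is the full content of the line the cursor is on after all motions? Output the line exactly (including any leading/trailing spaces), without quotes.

Answer:   zero  dog  six fish

Derivation:
After 1 (b): row=0 col=0 char='_'
After 2 ($): row=0 col=20 char='h'
After 3 (j): row=1 col=19 char='d'
After 4 (0): row=1 col=0 char='w'
After 5 (k): row=0 col=0 char='_'
After 6 (l): row=0 col=1 char='_'
After 7 (b): row=0 col=1 char='_'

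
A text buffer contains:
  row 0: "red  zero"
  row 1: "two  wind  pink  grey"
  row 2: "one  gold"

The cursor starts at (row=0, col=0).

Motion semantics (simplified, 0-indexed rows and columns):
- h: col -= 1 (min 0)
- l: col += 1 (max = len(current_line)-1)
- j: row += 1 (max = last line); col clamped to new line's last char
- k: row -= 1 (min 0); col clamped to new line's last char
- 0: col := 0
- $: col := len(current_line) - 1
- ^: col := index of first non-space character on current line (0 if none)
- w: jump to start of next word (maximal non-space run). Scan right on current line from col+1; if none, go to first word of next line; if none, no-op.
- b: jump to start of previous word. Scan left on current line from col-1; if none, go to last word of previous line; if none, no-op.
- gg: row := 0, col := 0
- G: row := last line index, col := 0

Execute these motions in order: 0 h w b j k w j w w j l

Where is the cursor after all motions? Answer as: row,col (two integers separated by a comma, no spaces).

After 1 (0): row=0 col=0 char='r'
After 2 (h): row=0 col=0 char='r'
After 3 (w): row=0 col=5 char='z'
After 4 (b): row=0 col=0 char='r'
After 5 (j): row=1 col=0 char='t'
After 6 (k): row=0 col=0 char='r'
After 7 (w): row=0 col=5 char='z'
After 8 (j): row=1 col=5 char='w'
After 9 (w): row=1 col=11 char='p'
After 10 (w): row=1 col=17 char='g'
After 11 (j): row=2 col=8 char='d'
After 12 (l): row=2 col=8 char='d'

Answer: 2,8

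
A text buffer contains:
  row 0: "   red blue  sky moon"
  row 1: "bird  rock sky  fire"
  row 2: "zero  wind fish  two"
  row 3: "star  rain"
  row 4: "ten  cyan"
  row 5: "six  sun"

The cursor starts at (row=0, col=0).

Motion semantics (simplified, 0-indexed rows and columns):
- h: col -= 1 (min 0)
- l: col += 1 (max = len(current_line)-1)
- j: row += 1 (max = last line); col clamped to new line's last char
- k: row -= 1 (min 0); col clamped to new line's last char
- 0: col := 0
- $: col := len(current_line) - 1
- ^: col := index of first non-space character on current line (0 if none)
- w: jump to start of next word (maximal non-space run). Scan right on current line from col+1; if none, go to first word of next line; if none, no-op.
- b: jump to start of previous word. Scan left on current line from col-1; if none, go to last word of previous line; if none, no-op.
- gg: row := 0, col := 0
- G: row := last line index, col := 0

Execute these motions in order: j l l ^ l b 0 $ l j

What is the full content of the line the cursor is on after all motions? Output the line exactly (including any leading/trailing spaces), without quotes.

Answer: zero  wind fish  two

Derivation:
After 1 (j): row=1 col=0 char='b'
After 2 (l): row=1 col=1 char='i'
After 3 (l): row=1 col=2 char='r'
After 4 (^): row=1 col=0 char='b'
After 5 (l): row=1 col=1 char='i'
After 6 (b): row=1 col=0 char='b'
After 7 (0): row=1 col=0 char='b'
After 8 ($): row=1 col=19 char='e'
After 9 (l): row=1 col=19 char='e'
After 10 (j): row=2 col=19 char='o'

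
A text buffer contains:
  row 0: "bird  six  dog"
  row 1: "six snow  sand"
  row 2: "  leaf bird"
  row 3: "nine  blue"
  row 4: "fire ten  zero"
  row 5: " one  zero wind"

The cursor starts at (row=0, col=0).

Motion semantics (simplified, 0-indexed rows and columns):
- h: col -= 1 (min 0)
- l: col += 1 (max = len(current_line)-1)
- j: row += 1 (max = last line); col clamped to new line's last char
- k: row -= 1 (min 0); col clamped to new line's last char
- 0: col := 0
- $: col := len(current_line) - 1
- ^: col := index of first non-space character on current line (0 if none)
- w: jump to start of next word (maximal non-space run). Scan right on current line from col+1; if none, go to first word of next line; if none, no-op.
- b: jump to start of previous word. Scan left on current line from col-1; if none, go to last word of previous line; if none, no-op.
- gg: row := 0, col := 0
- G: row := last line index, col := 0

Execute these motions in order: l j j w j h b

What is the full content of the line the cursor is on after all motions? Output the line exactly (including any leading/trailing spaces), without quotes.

Answer: nine  blue

Derivation:
After 1 (l): row=0 col=1 char='i'
After 2 (j): row=1 col=1 char='i'
After 3 (j): row=2 col=1 char='_'
After 4 (w): row=2 col=2 char='l'
After 5 (j): row=3 col=2 char='n'
After 6 (h): row=3 col=1 char='i'
After 7 (b): row=3 col=0 char='n'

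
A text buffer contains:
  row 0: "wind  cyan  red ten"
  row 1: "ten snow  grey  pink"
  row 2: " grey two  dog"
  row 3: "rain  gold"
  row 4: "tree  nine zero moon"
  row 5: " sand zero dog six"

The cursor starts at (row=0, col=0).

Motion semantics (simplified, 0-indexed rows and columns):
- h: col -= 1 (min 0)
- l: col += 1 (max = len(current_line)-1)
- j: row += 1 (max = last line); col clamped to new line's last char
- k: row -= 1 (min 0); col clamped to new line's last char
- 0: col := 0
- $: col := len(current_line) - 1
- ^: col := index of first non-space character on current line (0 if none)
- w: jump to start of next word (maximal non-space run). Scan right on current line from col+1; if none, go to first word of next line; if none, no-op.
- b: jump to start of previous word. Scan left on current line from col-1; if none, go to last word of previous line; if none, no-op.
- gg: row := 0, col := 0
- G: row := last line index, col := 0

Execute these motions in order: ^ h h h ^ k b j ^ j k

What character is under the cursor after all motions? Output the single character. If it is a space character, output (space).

Answer: t

Derivation:
After 1 (^): row=0 col=0 char='w'
After 2 (h): row=0 col=0 char='w'
After 3 (h): row=0 col=0 char='w'
After 4 (h): row=0 col=0 char='w'
After 5 (^): row=0 col=0 char='w'
After 6 (k): row=0 col=0 char='w'
After 7 (b): row=0 col=0 char='w'
After 8 (j): row=1 col=0 char='t'
After 9 (^): row=1 col=0 char='t'
After 10 (j): row=2 col=0 char='_'
After 11 (k): row=1 col=0 char='t'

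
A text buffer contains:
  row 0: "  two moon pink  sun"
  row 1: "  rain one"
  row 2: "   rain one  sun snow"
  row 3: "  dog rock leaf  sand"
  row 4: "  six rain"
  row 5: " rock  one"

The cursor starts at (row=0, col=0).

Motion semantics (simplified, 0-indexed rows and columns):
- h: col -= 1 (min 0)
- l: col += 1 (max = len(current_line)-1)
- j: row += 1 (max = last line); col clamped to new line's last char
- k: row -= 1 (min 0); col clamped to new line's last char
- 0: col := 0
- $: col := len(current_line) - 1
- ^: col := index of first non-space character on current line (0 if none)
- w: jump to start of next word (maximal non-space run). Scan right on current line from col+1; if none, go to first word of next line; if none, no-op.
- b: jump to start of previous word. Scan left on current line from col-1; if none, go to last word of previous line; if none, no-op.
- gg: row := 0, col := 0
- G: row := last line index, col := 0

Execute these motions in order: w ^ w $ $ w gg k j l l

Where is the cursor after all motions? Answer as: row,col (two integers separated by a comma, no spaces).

After 1 (w): row=0 col=2 char='t'
After 2 (^): row=0 col=2 char='t'
After 3 (w): row=0 col=6 char='m'
After 4 ($): row=0 col=19 char='n'
After 5 ($): row=0 col=19 char='n'
After 6 (w): row=1 col=2 char='r'
After 7 (gg): row=0 col=0 char='_'
After 8 (k): row=0 col=0 char='_'
After 9 (j): row=1 col=0 char='_'
After 10 (l): row=1 col=1 char='_'
After 11 (l): row=1 col=2 char='r'

Answer: 1,2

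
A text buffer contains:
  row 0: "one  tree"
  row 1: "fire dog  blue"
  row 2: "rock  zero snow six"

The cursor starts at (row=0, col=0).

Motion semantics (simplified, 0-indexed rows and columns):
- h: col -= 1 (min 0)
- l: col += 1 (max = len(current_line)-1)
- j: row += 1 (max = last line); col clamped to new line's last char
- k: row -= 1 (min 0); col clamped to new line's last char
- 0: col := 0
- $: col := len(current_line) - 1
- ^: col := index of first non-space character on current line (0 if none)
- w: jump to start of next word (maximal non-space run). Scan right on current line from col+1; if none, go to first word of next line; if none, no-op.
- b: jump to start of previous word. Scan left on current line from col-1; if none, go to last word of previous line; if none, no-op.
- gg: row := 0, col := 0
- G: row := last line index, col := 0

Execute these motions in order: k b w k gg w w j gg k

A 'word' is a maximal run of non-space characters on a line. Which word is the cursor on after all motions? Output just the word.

After 1 (k): row=0 col=0 char='o'
After 2 (b): row=0 col=0 char='o'
After 3 (w): row=0 col=5 char='t'
After 4 (k): row=0 col=5 char='t'
After 5 (gg): row=0 col=0 char='o'
After 6 (w): row=0 col=5 char='t'
After 7 (w): row=1 col=0 char='f'
After 8 (j): row=2 col=0 char='r'
After 9 (gg): row=0 col=0 char='o'
After 10 (k): row=0 col=0 char='o'

Answer: one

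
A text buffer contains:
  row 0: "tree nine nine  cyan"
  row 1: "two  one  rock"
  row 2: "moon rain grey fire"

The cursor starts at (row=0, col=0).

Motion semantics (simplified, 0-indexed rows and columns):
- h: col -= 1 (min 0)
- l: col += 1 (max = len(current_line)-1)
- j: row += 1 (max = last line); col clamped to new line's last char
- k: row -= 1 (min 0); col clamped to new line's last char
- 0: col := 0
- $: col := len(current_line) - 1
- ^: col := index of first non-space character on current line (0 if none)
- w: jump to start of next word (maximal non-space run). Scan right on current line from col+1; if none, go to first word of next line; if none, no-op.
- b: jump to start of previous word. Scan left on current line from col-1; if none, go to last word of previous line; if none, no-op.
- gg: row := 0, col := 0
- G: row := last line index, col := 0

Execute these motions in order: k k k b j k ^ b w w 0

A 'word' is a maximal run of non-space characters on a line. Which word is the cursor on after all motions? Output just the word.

Answer: tree

Derivation:
After 1 (k): row=0 col=0 char='t'
After 2 (k): row=0 col=0 char='t'
After 3 (k): row=0 col=0 char='t'
After 4 (b): row=0 col=0 char='t'
After 5 (j): row=1 col=0 char='t'
After 6 (k): row=0 col=0 char='t'
After 7 (^): row=0 col=0 char='t'
After 8 (b): row=0 col=0 char='t'
After 9 (w): row=0 col=5 char='n'
After 10 (w): row=0 col=10 char='n'
After 11 (0): row=0 col=0 char='t'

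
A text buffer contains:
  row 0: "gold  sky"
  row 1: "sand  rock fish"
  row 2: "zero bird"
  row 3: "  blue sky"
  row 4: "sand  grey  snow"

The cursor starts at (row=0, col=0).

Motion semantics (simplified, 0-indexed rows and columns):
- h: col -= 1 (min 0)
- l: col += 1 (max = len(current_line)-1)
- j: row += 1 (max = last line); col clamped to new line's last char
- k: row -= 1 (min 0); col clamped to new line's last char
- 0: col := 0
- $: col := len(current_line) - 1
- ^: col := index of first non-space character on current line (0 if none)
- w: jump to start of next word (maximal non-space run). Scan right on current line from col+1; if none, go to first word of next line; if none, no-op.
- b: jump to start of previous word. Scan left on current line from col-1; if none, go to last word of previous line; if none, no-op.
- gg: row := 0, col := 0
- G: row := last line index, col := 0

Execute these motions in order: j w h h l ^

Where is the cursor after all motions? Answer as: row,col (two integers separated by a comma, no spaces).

Answer: 1,0

Derivation:
After 1 (j): row=1 col=0 char='s'
After 2 (w): row=1 col=6 char='r'
After 3 (h): row=1 col=5 char='_'
After 4 (h): row=1 col=4 char='_'
After 5 (l): row=1 col=5 char='_'
After 6 (^): row=1 col=0 char='s'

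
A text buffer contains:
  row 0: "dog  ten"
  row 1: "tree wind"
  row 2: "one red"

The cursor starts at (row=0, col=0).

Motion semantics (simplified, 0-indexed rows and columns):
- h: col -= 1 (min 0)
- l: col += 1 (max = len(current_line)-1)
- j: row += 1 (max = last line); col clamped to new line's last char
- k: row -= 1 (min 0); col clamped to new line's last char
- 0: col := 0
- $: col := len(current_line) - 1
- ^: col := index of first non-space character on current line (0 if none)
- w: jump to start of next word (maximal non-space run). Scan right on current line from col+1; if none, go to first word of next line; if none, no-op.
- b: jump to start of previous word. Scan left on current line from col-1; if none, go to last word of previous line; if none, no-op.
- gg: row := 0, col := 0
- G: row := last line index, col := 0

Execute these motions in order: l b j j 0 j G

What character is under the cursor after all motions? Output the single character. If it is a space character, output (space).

Answer: o

Derivation:
After 1 (l): row=0 col=1 char='o'
After 2 (b): row=0 col=0 char='d'
After 3 (j): row=1 col=0 char='t'
After 4 (j): row=2 col=0 char='o'
After 5 (0): row=2 col=0 char='o'
After 6 (j): row=2 col=0 char='o'
After 7 (G): row=2 col=0 char='o'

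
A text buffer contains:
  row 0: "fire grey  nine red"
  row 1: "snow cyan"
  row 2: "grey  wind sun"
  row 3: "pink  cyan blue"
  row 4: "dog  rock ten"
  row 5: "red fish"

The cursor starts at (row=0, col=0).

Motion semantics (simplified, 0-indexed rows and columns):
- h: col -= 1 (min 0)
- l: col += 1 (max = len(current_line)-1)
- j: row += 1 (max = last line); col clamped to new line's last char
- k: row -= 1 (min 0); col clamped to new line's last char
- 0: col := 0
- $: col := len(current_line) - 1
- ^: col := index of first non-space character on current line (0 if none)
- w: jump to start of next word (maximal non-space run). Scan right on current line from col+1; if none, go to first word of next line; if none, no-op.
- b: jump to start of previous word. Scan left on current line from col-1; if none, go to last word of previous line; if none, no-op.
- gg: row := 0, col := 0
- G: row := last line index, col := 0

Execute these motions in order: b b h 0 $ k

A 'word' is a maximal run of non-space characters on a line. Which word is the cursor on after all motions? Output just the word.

After 1 (b): row=0 col=0 char='f'
After 2 (b): row=0 col=0 char='f'
After 3 (h): row=0 col=0 char='f'
After 4 (0): row=0 col=0 char='f'
After 5 ($): row=0 col=18 char='d'
After 6 (k): row=0 col=18 char='d'

Answer: red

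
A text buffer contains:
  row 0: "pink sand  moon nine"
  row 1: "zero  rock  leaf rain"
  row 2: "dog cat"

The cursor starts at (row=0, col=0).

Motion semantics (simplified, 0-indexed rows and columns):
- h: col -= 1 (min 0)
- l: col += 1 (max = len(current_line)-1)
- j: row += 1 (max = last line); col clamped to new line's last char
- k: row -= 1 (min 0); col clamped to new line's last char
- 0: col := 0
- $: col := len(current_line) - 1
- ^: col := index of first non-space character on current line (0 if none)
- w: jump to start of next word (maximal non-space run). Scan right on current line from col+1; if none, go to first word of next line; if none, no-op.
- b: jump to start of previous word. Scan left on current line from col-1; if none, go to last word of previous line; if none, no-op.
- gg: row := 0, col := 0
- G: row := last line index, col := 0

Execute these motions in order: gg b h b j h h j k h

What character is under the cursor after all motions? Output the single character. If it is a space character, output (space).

Answer: z

Derivation:
After 1 (gg): row=0 col=0 char='p'
After 2 (b): row=0 col=0 char='p'
After 3 (h): row=0 col=0 char='p'
After 4 (b): row=0 col=0 char='p'
After 5 (j): row=1 col=0 char='z'
After 6 (h): row=1 col=0 char='z'
After 7 (h): row=1 col=0 char='z'
After 8 (j): row=2 col=0 char='d'
After 9 (k): row=1 col=0 char='z'
After 10 (h): row=1 col=0 char='z'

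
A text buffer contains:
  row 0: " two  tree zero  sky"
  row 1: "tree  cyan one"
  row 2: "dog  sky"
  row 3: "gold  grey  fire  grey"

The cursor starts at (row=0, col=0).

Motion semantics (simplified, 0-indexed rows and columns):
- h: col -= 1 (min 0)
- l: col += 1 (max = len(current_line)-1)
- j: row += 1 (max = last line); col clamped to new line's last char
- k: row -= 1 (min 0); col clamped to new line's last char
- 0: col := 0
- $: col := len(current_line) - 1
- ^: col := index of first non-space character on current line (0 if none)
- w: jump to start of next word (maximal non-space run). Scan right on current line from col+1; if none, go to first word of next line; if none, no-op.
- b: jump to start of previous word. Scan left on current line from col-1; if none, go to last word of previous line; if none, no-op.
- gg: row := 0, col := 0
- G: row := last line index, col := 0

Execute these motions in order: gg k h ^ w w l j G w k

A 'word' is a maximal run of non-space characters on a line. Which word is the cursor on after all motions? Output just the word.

After 1 (gg): row=0 col=0 char='_'
After 2 (k): row=0 col=0 char='_'
After 3 (h): row=0 col=0 char='_'
After 4 (^): row=0 col=1 char='t'
After 5 (w): row=0 col=6 char='t'
After 6 (w): row=0 col=11 char='z'
After 7 (l): row=0 col=12 char='e'
After 8 (j): row=1 col=12 char='n'
After 9 (G): row=3 col=0 char='g'
After 10 (w): row=3 col=6 char='g'
After 11 (k): row=2 col=6 char='k'

Answer: sky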